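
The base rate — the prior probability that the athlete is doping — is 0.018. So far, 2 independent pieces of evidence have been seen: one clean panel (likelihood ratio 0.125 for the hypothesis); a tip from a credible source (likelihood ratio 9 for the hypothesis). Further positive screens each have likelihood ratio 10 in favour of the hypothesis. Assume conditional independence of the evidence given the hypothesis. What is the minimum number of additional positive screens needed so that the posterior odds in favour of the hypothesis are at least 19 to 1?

Prior odds = 0.018/0.982 = 9/491.
Combined Bayes factor of the evidence already in hand = 0.125 × 9 = 1.125.
Odds after that evidence = (9/491) × 1.125 = 81/3928.
Target odds = 19.
Need 10ⁿ ≥ 19 ÷ (81/3928) = 74632/81.
10² = 100 falls short of 74632/81 but 10³ = 1000 reaches it, so n = 3.

3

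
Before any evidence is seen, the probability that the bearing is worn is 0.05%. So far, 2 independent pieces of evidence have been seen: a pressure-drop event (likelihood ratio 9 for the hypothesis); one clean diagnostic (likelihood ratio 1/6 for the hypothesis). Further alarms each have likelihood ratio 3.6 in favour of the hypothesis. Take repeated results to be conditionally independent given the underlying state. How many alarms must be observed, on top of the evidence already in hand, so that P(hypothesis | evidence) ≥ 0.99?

Prior odds = 0.0005/0.9995 = 1/1999.
Combined Bayes factor of the evidence already in hand = 9 × (1/6) = 1.5.
Odds after that evidence = (1/1999) × 1.5 = 3/3998.
Target odds = 0.99/0.01 = 99.
Need 3.6ⁿ ≥ 99 ÷ (3/3998) = 131934.
3.6⁹ ≈101560 falls short of 131934 but 3.6¹⁰ ≈365616 reaches it, so n = 10.

10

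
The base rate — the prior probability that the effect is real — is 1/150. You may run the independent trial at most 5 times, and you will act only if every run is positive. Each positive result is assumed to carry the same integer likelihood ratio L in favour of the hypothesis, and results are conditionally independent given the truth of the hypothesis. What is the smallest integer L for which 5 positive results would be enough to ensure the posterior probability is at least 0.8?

Prior odds = (1/150)/(149/150) = 1/149.
Target odds = 0.8/0.2 = 4.
Need L⁵ ≥ 4 ÷ (1/149) = 596.
3⁵ = 243 < 596 ≤ 1024 = 4⁵, so L = 4.

4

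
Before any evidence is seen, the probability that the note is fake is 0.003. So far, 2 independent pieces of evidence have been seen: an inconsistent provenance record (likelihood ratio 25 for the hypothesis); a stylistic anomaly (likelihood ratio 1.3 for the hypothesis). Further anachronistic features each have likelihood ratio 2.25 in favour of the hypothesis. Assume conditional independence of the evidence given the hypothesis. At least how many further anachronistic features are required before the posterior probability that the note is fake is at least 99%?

9

Prior odds = 0.003/0.997 = 3/997.
Combined Bayes factor of the evidence already in hand = 25 × 1.3 = 32.5.
Odds after that evidence = (3/997) × 32.5 = 195/1994.
Target odds = 0.99/0.01 = 99.
Need 2.25ⁿ ≥ 99 ÷ (195/1994) = 65802/65.
2.25⁸ = 43046721/65536 falls short of 65802/65 but 2.25⁹ = 387420489/262144 reaches it, so n = 9.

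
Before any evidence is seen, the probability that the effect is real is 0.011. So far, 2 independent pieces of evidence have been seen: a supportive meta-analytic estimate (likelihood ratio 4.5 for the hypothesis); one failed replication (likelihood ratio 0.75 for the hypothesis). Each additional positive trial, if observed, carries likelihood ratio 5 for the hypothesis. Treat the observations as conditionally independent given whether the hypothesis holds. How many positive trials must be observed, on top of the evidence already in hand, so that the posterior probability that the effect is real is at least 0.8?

3

Prior odds = 0.011/0.989 = 11/989.
Combined Bayes factor of the evidence already in hand = 4.5 × 0.75 = 3.375.
Odds after that evidence = (11/989) × 3.375 = 297/7912.
Target odds = 0.8/0.2 = 4.
Need 5ⁿ ≥ 4 ÷ (297/7912) = 31648/297.
5² = 25 falls short of 31648/297 but 5³ = 125 reaches it, so n = 3.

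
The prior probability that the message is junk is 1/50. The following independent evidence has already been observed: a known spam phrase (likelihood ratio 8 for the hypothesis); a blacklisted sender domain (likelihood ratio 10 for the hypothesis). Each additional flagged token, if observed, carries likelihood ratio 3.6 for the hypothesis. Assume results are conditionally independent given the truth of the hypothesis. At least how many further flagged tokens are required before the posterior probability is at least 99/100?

Prior odds = 0.02/0.98 = 1/49.
Combined Bayes factor of the evidence already in hand = 8 × 10 = 80.
Odds after that evidence = (1/49) × 80 = 80/49.
Target odds = 0.99/0.01 = 99.
Need 3.6ⁿ ≥ 99 ÷ (80/49) = 60.6375.
3.6³ = 46.656 falls short of 60.6375 but 3.6⁴ = 167.9616 reaches it, so n = 4.

4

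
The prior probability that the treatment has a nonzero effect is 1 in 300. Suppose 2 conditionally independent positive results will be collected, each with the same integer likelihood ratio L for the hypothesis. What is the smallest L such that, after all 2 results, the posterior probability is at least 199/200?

244

Prior odds = (1/300)/(299/300) = 1/299.
Target odds = 0.995/0.005 = 199.
Need L² ≥ 199 ÷ (1/299) = 59501.
243² = 59049 < 59501 ≤ 59536 = 244², so L = 244.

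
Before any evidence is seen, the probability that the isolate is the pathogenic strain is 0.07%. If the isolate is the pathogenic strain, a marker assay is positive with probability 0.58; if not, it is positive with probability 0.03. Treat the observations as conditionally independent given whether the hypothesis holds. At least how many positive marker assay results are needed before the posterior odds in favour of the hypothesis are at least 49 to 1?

Prior odds: 0.0007 ÷ 0.9993 = 7/9993.
Likelihood ratio of a positive = 0.58/0.03 = 58/3.
Target odds = 49.
Require (58/3)ⁿ ≥ 49 ÷ (7/9993) = 69951.
(58/3)³ = 195112/27 falls short of 69951 but (58/3)⁴ = 11316496/81 reaches it, so n = 4.

4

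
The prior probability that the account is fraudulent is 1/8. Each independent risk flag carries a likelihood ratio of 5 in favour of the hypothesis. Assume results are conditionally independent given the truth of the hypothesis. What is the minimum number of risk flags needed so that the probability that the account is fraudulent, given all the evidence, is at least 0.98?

4

Prior odds: 0.125 ÷ 0.875 = 1/7.
Likelihood ratio per risk flag = 5.
Target odds: 0.98 ÷ 0.02 = 49.
Need (1/7) × 5ⁿ ≥ 49, i.e. 5ⁿ ≥ 343.
5³ = 125 falls short of 343 but 5⁴ = 625 reaches it, so n = 4.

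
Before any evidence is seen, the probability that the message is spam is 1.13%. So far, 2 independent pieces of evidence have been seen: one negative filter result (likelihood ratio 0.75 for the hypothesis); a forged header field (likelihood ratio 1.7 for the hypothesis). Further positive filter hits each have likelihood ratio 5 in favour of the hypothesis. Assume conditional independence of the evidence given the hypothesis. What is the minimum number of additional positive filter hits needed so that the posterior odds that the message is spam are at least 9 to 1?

Prior odds = 0.0113/0.9887 = 113/9887.
Combined Bayes factor of the evidence already in hand = 0.75 × 1.7 = 1.275.
Odds after that evidence = (113/9887) × 1.275 = 5763/395480.
Target odds = 9.
Need 5ⁿ ≥ 9 ÷ (5763/395480) = 1186440/1921.
5³ = 125 falls short of 1186440/1921 but 5⁴ = 625 reaches it, so n = 4.

4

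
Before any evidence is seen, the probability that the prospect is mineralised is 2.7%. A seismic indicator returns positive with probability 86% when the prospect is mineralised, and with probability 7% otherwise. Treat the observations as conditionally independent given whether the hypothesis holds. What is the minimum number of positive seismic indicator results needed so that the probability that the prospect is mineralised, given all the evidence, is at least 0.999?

Prior odds = 0.027/0.973 = 27/973.
Likelihood ratio of a positive result = 0.86/0.07 = 86/7.
Target posterior odds = 0.999/0.001 = 999.
Need (27/973) × (86/7)ⁿ ≥ 999, i.e. (86/7)ⁿ ≥ 36001.
(86/7)⁴ = 54700816/2401 falls short of 36001 but (86/7)⁵ ≈279899 reaches it, so n = 5.

5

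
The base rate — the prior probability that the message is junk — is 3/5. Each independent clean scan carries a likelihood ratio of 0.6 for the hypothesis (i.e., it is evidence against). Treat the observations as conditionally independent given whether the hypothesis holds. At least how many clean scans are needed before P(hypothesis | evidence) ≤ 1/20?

Prior odds: 0.6 ÷ 0.4 = 1.5.
Likelihood ratio per clean scan = 0.6.
Target posterior odds = 0.05/0.95 = 1/19.
Require 0.6ⁿ ≤ 1/19 ÷ 1.5 = 2/57.
0.6⁶ = 729/15625 is still above 2/57 but 0.6⁷ = 2187/78125 is at or below it, so n = 7.

7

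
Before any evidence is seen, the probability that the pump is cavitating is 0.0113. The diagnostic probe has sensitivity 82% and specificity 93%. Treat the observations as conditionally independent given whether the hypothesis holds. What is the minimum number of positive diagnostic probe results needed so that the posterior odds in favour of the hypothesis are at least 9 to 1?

Prior odds = 0.0113/0.9887 = 113/9887.
False-positive rate = 1 − 0.93 = 0.07; likelihood ratio of a positive = 0.82/0.07 = 82/7.
Target odds = 9.
Require (82/7)ⁿ ≥ 9 ÷ (113/9887) = 88983/113.
(82/7)² = 6724/49 falls short of 88983/113 but (82/7)³ = 551368/343 reaches it, so n = 3.

3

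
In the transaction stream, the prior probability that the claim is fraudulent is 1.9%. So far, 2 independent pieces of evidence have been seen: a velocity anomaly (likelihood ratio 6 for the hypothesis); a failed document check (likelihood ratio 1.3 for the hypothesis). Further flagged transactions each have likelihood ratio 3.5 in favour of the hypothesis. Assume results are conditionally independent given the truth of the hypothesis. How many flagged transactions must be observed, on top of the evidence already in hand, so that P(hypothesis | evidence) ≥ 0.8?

Prior odds = 0.019/0.981 = 19/981.
Combined Bayes factor of the evidence already in hand = 6 × 1.3 = 7.8.
Odds after that evidence = (19/981) × 7.8 = 247/1635.
Target odds = 0.8/0.2 = 4.
Need 3.5ⁿ ≥ 4 ÷ (247/1635) = 6540/247.
3.5² = 12.25 falls short of 6540/247 but 3.5³ = 42.875 reaches it, so n = 3.

3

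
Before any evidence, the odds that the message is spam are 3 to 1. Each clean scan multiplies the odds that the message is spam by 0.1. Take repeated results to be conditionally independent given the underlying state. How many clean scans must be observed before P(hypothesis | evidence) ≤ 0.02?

Prior odds = 3.
Likelihood ratio per clean scan = 0.1.
Target posterior odds = 0.02/0.98 = 1/49.
Need 3 × 0.1ⁿ ≤ 1/49, i.e. 0.1ⁿ ≤ 1/147.
0.1² = 0.01 is still above 1/147 but 0.1³ = 0.001 is at or below it, so n = 3.

3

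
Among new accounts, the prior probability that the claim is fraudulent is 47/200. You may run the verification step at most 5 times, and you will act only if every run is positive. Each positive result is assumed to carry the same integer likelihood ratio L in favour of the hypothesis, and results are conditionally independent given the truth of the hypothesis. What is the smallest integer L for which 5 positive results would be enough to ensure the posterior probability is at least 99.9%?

6

Prior odds = 0.235/0.765 = 47/153.
Target odds = 0.999/0.001 = 999.
Need L⁵ ≥ 999 ÷ (47/153) = 152847/47.
5⁵ = 3125 < 152847/47 ≤ 7776 = 6⁵, so L = 6.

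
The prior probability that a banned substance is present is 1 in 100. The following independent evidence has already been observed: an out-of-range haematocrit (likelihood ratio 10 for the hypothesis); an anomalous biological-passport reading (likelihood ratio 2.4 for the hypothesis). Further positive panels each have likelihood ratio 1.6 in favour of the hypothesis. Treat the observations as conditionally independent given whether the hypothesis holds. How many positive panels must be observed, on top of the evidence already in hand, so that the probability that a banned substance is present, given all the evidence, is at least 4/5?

Prior odds = 0.01/0.99 = 1/99.
Combined Bayes factor of the evidence already in hand = 10 × 2.4 = 24.
Odds after that evidence = (1/99) × 24 = 8/33.
Target odds = 0.8/0.2 = 4.
Need 1.6ⁿ ≥ 4 ÷ (8/33) = 16.5.
1.6⁵ = 10.48576 falls short of 16.5 but 1.6⁶ = 262144/15625 reaches it, so n = 6.

6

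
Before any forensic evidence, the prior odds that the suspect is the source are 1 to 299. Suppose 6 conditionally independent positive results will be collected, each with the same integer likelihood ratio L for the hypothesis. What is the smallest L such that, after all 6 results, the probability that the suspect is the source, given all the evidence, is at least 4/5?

4

Prior odds = 1/299.
Target odds = 0.8/0.2 = 4.
Need L⁶ ≥ 4 ÷ (1/299) = 1196.
3⁶ = 729 < 1196 ≤ 4096 = 4⁶, so L = 4.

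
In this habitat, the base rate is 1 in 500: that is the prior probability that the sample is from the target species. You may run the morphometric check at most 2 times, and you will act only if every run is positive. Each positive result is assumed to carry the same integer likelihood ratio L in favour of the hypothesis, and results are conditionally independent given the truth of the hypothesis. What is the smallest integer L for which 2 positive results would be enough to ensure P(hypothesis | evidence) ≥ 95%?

98

Prior odds = 0.002/0.998 = 1/499.
Target odds = 0.95/0.05 = 19.
Need L² ≥ 19 ÷ (1/499) = 9481.
97² = 9409 < 9481 ≤ 9604 = 98², so L = 98.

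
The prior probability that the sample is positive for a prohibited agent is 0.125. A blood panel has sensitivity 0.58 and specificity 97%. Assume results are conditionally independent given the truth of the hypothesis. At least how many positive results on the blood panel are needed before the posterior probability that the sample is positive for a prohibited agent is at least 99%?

3

Prior odds = 0.125/0.875 = 1/7.
False-positive rate = 1 − 0.97 = 0.03; likelihood ratio of a positive = 0.58/0.03 = 58/3.
Target odds: 0.99 ÷ 0.01 = 99.
Need (1/7) × (58/3)ⁿ ≥ 99, i.e. (58/3)ⁿ ≥ 693.
(58/3)² = 3364/9 falls short of 693 but (58/3)³ = 195112/27 reaches it, so n = 3.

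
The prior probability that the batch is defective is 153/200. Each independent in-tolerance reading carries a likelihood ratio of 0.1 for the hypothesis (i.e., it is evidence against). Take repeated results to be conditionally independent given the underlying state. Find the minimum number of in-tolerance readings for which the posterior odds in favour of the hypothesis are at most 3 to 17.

Prior odds = 0.765/0.235 = 153/47.
Likelihood ratio per in-tolerance reading = 0.1.
Target odds = 3/17.
Need (153/47) × 0.1ⁿ ≤ 3/17, i.e. 0.1ⁿ ≤ 47/867.
0.1¹ = 0.1 is still above 47/867 but 0.1² = 0.01 is at or below it, so n = 2.

2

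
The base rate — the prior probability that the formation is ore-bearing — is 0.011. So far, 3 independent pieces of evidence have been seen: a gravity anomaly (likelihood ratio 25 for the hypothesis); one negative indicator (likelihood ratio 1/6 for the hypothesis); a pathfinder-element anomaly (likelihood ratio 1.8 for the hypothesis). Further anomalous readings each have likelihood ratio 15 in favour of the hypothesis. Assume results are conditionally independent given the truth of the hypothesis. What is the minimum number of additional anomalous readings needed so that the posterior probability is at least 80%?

2

Prior odds = 0.011/0.989 = 11/989.
Combined Bayes factor of the evidence already in hand = 25 × (1/6) × 1.8 = 7.5.
Odds after that evidence = (11/989) × 7.5 = 165/1978.
Target odds = 0.8/0.2 = 4.
Need 15ⁿ ≥ 4 ÷ (165/1978) = 7912/165.
15¹ = 15 falls short of 7912/165 but 15² = 225 reaches it, so n = 2.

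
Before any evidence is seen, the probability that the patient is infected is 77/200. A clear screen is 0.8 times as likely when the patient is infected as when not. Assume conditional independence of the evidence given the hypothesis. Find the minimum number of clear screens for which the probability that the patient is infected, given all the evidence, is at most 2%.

16

Prior odds: 0.385 ÷ 0.615 = 77/123.
Likelihood ratio per clear screen = 0.8.
Target odds: 0.02 ÷ 0.98 = 1/49.
Require 0.8ⁿ ≤ 1/49 ÷ (77/123) = 123/3773.
0.8¹⁵ ≈0.0351844 is still above 123/3773 but 0.8¹⁶ ≈0.0281475 is at or below it, so n = 16.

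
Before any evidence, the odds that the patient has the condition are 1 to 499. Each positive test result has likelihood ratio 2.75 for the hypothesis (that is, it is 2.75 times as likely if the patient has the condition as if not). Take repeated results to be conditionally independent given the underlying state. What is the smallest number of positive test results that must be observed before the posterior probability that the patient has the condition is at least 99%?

11

Prior odds = 1/499.
Likelihood ratio per positive test result = 2.75.
Target odds: 0.99 ÷ 0.01 = 99.
Require 2.75ⁿ ≥ 99 ÷ (1/499) = 49401.
2.75¹⁰ ≈24735.9 falls short of 49401 but 2.75¹¹ ≈68023.6 reaches it, so n = 11.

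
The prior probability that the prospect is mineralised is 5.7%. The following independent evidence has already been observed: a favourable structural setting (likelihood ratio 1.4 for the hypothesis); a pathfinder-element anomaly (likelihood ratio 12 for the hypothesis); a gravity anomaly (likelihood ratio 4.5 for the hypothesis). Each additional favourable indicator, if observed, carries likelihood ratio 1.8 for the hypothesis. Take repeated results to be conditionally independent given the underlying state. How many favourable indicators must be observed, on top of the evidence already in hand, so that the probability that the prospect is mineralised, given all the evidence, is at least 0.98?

5

Prior odds = 0.057/0.943 = 57/943.
Combined Bayes factor of the evidence already in hand = 1.4 × 12 × 4.5 = 75.6.
Odds after that evidence = (57/943) × 75.6 = 21546/4715.
Target odds = 0.98/0.02 = 49.
Need 1.8ⁿ ≥ 49 ÷ (21546/4715) = 33005/3078.
1.8⁴ = 10.4976 falls short of 33005/3078 but 1.8⁵ = 18.89568 reaches it, so n = 5.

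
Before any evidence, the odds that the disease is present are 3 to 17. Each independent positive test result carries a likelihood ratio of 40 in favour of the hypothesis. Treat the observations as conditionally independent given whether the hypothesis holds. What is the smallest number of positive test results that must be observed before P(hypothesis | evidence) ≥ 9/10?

Prior odds = 3/17.
Likelihood ratio per positive test result = 40.
Target posterior odds = 0.9/0.1 = 9.
Require 40ⁿ ≥ 9 ÷ (3/17) = 51.
40¹ = 40 falls short of 51 but 40² = 1600 reaches it, so n = 2.

2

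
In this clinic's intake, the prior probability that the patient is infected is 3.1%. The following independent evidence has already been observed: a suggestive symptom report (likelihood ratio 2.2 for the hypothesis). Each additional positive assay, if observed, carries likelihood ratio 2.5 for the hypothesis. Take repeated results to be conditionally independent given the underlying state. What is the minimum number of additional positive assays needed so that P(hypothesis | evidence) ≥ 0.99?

Prior odds = 0.031/0.969 = 31/969.
Bayes factor of the evidence already in hand = 2.2.
Odds after that evidence = (31/969) × 2.2 = 341/4845.
Target odds = 0.99/0.01 = 99.
Need 2.5ⁿ ≥ 99 ÷ (341/4845) = 43605/31.
2.5⁷ = 610.3515625 falls short of 43605/31 but 2.5⁸ = 390625/256 reaches it, so n = 8.

8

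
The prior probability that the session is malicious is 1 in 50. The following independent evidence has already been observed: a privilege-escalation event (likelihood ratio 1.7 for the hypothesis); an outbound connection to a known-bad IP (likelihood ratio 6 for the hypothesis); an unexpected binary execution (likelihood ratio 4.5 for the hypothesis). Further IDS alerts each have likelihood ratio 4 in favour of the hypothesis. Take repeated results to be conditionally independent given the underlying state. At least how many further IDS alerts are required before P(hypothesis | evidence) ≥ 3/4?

Prior odds = 0.02/0.98 = 1/49.
Combined Bayes factor of the evidence already in hand = 1.7 × 6 × 4.5 = 45.9.
Odds after that evidence = (1/49) × 45.9 = 459/490.
Target odds = 0.75/0.25 = 3.
Need 4ⁿ ≥ 3 ÷ (459/490) = 490/153.
4¹ = 4, which meets the required 490/153; so n = 1.

1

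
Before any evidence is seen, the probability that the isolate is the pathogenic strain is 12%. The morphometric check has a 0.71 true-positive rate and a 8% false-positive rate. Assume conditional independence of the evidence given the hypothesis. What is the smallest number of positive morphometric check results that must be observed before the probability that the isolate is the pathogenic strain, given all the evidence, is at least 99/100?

4

Prior odds: 0.12 ÷ 0.88 = 3/22.
Likelihood ratio of a positive result = 0.71/0.08 = 8.875.
Target odds: 0.99 ÷ 0.01 = 99.
Require 8.875ⁿ ≥ 99 ÷ (3/22) = 726.
8.875³ = 357911/512 falls short of 726 but 8.875⁴ = 25411681/4096 reaches it, so n = 4.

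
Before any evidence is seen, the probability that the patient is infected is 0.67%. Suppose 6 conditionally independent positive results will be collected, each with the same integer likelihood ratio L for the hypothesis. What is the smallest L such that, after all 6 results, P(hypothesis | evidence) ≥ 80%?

Prior odds = 0.0067/0.9933 = 67/9933.
Target odds = 0.8/0.2 = 4.
Need L⁶ ≥ 4 ÷ (67/9933) = 39732/67.
2⁶ = 64 < 39732/67 ≤ 729 = 3⁶, so L = 3.

3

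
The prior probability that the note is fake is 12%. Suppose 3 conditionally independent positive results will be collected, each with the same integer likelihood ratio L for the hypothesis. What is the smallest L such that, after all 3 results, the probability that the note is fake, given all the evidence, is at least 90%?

Prior odds = 0.12/0.88 = 3/22.
Target odds = 0.9/0.1 = 9.
Need L³ ≥ 9 ÷ (3/22) = 66.
4³ = 64 < 66 ≤ 125 = 5³, so L = 5.

5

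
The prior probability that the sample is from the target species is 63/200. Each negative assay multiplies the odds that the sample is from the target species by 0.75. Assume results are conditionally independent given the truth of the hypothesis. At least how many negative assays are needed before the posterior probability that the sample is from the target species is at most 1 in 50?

11

Prior odds: 0.315 ÷ 0.685 = 63/137.
Likelihood ratio per negative assay = 0.75.
Target odds: 0.02 ÷ 0.98 = 1/49.
Require 0.75ⁿ ≤ 1/49 ÷ (63/137) = 137/3087.
0.75¹⁰ = 59049/1048576 is still above 137/3087 but 0.75¹¹ = 177147/4194304 is at or below it, so n = 11.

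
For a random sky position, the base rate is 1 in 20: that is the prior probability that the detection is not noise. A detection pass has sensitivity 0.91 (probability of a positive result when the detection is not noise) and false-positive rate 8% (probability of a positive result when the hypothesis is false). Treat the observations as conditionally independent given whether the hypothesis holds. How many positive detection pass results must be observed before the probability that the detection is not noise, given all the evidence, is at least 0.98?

3

Prior odds: 0.05 ÷ 0.95 = 1/19.
Likelihood ratio of a positive result = 0.91/0.08 = 11.375.
Target odds: 0.98 ÷ 0.02 = 49.
Need (1/19) × 11.375ⁿ ≥ 49, i.e. 11.375ⁿ ≥ 931.
11.375² = 129.390625 falls short of 931 but 11.375³ = 753571/512 reaches it, so n = 3.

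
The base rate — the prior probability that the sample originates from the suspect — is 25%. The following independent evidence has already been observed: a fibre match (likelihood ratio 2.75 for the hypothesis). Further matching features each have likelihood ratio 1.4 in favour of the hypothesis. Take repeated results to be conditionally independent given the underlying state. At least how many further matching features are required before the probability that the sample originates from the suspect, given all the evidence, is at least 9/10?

Prior odds = 0.25/0.75 = 1/3.
Bayes factor of the evidence already in hand = 2.75.
Odds after that evidence = (1/3) × 2.75 = 11/12.
Target odds = 0.9/0.1 = 9.
Need 1.4ⁿ ≥ 9 ÷ (11/12) = 108/11.
1.4⁶ = 117649/15625 falls short of 108/11 but 1.4⁷ = 823543/78125 reaches it, so n = 7.

7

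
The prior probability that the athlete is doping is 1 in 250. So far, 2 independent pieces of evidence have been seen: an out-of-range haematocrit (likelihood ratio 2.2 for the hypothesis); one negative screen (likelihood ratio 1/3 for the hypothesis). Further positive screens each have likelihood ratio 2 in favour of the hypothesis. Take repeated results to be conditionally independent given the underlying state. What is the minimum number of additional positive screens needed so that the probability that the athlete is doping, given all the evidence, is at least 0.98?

15

Prior odds = 0.004/0.996 = 1/249.
Combined Bayes factor of the evidence already in hand = 2.2 × (1/3) = 11/15.
Odds after that evidence = (1/249) × 11/15 = 11/3735.
Target odds = 0.98/0.02 = 49.
Need 2ⁿ ≥ 49 ÷ (11/3735) = 183015/11.
2¹⁴ = 16384 falls short of 183015/11 but 2¹⁵ = 32768 reaches it, so n = 15.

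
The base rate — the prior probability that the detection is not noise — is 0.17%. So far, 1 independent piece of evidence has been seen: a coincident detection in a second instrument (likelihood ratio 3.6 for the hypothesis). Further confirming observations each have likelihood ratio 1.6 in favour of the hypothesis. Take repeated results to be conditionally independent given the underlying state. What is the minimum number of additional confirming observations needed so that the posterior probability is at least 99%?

21

Prior odds = 0.0017/0.9983 = 17/9983.
Bayes factor of the evidence already in hand = 3.6.
Odds after that evidence = (17/9983) × 3.6 = 306/49915.
Target odds = 0.99/0.01 = 99.
Need 1.6ⁿ ≥ 99 ÷ (306/49915) = 549065/34.
1.6²⁰ ≈12089.3 falls short of 549065/34 but 1.6²¹ ≈19342.8 reaches it, so n = 21.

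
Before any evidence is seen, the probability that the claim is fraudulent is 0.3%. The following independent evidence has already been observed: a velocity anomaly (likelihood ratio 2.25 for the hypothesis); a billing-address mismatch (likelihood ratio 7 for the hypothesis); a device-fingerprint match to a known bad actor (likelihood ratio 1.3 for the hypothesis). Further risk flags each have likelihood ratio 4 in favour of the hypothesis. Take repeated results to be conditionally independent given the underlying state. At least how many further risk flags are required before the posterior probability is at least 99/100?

6

Prior odds = 0.003/0.997 = 3/997.
Combined Bayes factor of the evidence already in hand = 2.25 × 7 × 1.3 = 20.475.
Odds after that evidence = (3/997) × 20.475 = 2457/39880.
Target odds = 0.99/0.01 = 99.
Need 4ⁿ ≥ 99 ÷ (2457/39880) = 438680/273.
4⁵ = 1024 falls short of 438680/273 but 4⁶ = 4096 reaches it, so n = 6.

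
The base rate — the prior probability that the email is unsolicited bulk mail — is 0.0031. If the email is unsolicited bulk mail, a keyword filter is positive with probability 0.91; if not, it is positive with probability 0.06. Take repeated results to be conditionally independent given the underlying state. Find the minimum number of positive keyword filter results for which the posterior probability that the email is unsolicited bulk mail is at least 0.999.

5

Prior odds = 0.0031/0.9969 = 31/9969.
Likelihood ratio of a positive = 0.91/0.06 = 91/6.
Target posterior odds = 0.999/0.001 = 999.
Need (31/9969) × (91/6)ⁿ ≥ 999, i.e. (91/6)ⁿ ≥ 9959031/31.
(91/6)⁴ = 68574961/1296 falls short of 9959031/31 but (91/6)⁵ ≈802510 reaches it, so n = 5.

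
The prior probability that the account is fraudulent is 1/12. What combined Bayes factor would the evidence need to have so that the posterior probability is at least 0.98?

539

Prior odds = (1/12)/(11/12) = 1/11.
Target odds = 0.98/0.02 = 49.
Required Bayes factor = 49 ÷ (1/11) = 539.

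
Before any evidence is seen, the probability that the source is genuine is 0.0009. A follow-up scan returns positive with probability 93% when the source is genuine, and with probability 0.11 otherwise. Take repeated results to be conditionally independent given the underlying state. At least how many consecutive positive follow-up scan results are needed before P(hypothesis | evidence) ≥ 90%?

5

Prior odds: 0.0009 ÷ 0.9991 = 9/9991.
Likelihood ratio of a positive result = 0.93/0.11 = 93/11.
Target posterior odds = 0.9/0.1 = 9.
Require (93/11)ⁿ ≥ 9 ÷ (9/9991) = 9991.
(93/11)⁴ = 74805201/14641 falls short of 9991 but (93/11)⁵ ≈43196.8 reaches it, so n = 5.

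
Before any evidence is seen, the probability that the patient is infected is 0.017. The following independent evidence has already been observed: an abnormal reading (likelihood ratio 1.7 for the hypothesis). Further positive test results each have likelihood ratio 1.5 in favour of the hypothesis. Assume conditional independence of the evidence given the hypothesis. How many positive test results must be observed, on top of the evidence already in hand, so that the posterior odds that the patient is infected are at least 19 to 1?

Prior odds = 0.017/0.983 = 17/983.
Bayes factor of the evidence already in hand = 1.7.
Odds after that evidence = (17/983) × 1.7 = 289/9830.
Target odds = 19.
Need 1.5ⁿ ≥ 19 ÷ (289/9830) = 186770/289.
1.5¹⁵ = 14348907/32768 falls short of 186770/289 but 1.5¹⁶ = 43046721/65536 reaches it, so n = 16.

16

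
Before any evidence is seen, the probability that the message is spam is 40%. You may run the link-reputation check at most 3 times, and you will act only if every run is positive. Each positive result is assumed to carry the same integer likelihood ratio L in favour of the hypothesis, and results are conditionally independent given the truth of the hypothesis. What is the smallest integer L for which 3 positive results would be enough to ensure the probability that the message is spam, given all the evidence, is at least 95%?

4

Prior odds = 0.4/0.6 = 2/3.
Target odds = 0.95/0.05 = 19.
Need L³ ≥ 19 ÷ (2/3) = 28.5.
3³ = 27 < 28.5 ≤ 64 = 4³, so L = 4.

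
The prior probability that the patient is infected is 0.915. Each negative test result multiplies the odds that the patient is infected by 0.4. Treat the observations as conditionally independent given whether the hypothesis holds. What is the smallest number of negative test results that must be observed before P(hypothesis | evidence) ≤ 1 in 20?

Prior odds: 0.915 ÷ 0.085 = 183/17.
Likelihood ratio per negative test result = 0.4.
Target posterior odds = 0.05/0.95 = 1/19.
Require 0.4ⁿ ≤ 1/19 ÷ (183/17) = 17/3477.
0.4⁵ = 0.01024 is still above 17/3477 but 0.4⁶ = 64/15625 is at or below it, so n = 6.

6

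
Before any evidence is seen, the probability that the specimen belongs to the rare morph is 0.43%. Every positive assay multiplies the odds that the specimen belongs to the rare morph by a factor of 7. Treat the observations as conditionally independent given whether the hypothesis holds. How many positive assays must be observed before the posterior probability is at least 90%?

Prior odds: 0.0043 ÷ 0.9957 = 43/9957.
Likelihood ratio per positive assay = 7.
Target odds: 0.9 ÷ 0.1 = 9.
Require 7ⁿ ≥ 9 ÷ (43/9957) = 89613/43.
7³ = 343 falls short of 89613/43 but 7⁴ = 2401 reaches it, so n = 4.

4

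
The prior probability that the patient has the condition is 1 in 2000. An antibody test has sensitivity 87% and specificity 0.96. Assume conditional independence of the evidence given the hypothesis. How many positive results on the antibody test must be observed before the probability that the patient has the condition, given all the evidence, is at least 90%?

4

Prior odds: 0.0005 ÷ 0.9995 = 1/1999.
False-positive rate = 1 − 0.96 = 0.04; likelihood ratio of a positive = 0.87/0.04 = 21.75.
Target posterior odds = 0.9/0.1 = 9.
Require 21.75ⁿ ≥ 9 ÷ (1/1999) = 17991.
21.75³ = 658503/64 falls short of 17991 but 21.75⁴ = 57289761/256 reaches it, so n = 4.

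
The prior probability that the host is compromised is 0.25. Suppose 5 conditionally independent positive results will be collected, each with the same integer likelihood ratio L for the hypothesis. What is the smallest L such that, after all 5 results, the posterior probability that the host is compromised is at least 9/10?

2

Prior odds = 0.25/0.75 = 1/3.
Target odds = 0.9/0.1 = 9.
Need L⁵ ≥ 9 ÷ (1/3) = 27.
1⁵ = 1 < 27 ≤ 32 = 2⁵, so L = 2.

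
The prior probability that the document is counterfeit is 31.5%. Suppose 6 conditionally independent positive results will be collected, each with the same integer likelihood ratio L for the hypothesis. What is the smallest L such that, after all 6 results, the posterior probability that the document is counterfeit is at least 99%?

3

Prior odds = 0.315/0.685 = 63/137.
Target odds = 0.99/0.01 = 99.
Need L⁶ ≥ 99 ÷ (63/137) = 1507/7.
2⁶ = 64 < 1507/7 ≤ 729 = 3⁶, so L = 3.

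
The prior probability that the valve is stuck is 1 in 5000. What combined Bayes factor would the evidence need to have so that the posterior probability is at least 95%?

Prior odds = 0.0002/0.9998 = 1/4999.
Target odds = 0.95/0.05 = 19.
Required Bayes factor = 19 ÷ (1/4999) = 94981.

94981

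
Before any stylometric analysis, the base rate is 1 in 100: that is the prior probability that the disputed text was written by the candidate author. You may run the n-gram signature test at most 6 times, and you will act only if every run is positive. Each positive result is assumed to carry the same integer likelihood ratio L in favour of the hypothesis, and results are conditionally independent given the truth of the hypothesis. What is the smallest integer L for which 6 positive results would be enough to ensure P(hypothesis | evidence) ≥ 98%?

5

Prior odds = 0.01/0.99 = 1/99.
Target odds = 0.98/0.02 = 49.
Need L⁶ ≥ 49 ÷ (1/99) = 4851.
4⁶ = 4096 < 4851 ≤ 15625 = 5⁶, so L = 5.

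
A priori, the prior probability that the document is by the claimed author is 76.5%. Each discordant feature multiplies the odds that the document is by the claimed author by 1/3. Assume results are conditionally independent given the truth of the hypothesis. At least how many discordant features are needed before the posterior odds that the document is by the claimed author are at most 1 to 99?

Prior odds = 0.765/0.235 = 153/47.
Likelihood ratio per discordant feature = 1/3.
Target odds = 1/99.
Require (1/3)ⁿ ≤ 1/99 ÷ (153/47) = 47/15147.
(1/3)⁵ = 1/243 is still above 47/15147 but (1/3)⁶ = 1/729 is at or below it, so n = 6.

6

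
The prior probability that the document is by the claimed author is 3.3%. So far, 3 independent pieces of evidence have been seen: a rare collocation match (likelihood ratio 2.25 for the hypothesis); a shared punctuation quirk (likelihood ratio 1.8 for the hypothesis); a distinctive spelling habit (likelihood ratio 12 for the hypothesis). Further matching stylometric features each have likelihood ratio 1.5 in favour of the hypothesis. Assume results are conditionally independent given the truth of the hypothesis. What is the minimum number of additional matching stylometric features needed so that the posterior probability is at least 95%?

Prior odds = 0.033/0.967 = 33/967.
Combined Bayes factor of the evidence already in hand = 2.25 × 1.8 × 12 = 48.6.
Odds after that evidence = (33/967) × 48.6 = 8019/4835.
Target odds = 0.95/0.05 = 19.
Need 1.5ⁿ ≥ 19 ÷ (8019/4835) = 91865/8019.
1.5⁶ = 11.390625 falls short of 91865/8019 but 1.5⁷ = 17.0859375 reaches it, so n = 7.

7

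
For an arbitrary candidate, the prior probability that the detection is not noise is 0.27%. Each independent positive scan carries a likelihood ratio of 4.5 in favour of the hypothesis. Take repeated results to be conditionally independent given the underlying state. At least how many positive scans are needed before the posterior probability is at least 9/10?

6

Prior odds = 0.0027/0.9973 = 27/9973.
Likelihood ratio per positive scan = 4.5.
Target posterior odds = 0.9/0.1 = 9.
Require 4.5ⁿ ≥ 9 ÷ (27/9973) = 9973/3.
4.5⁵ = 1845.28125 falls short of 9973/3 but 4.5⁶ = 8303.765625 reaches it, so n = 6.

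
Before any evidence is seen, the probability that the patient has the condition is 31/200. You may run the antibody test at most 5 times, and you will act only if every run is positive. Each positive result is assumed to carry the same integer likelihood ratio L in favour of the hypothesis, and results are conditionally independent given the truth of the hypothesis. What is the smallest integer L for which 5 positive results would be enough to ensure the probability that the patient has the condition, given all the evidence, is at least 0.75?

Prior odds = 0.155/0.845 = 31/169.
Target odds = 0.75/0.25 = 3.
Need L⁵ ≥ 3 ÷ (31/169) = 507/31.
1⁵ = 1 < 507/31 ≤ 32 = 2⁵, so L = 2.

2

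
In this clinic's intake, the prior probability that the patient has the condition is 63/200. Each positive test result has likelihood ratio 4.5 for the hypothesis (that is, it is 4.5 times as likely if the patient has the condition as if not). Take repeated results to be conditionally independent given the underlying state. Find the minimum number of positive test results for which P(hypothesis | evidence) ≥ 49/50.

Prior odds: 0.315 ÷ 0.685 = 63/137.
Likelihood ratio per positive test result = 4.5.
Target posterior odds = 0.98/0.02 = 49.
Need (63/137) × 4.5ⁿ ≥ 49, i.e. 4.5ⁿ ≥ 959/9.
4.5³ = 91.125 falls short of 959/9 but 4.5⁴ = 410.0625 reaches it, so n = 4.

4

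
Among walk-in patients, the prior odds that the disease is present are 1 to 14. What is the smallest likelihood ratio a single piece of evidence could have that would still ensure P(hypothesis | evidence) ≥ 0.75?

42

Prior odds = 1/14.
Target odds = 0.75/0.25 = 3.
Required Bayes factor = 3 ÷ (1/14) = 42.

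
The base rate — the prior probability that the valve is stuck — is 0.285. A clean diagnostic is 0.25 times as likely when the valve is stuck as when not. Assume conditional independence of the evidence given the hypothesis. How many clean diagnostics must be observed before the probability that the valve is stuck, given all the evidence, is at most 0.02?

3

Prior odds: 0.285 ÷ 0.715 = 57/143.
Likelihood ratio per clean diagnostic = 0.25.
Target odds: 0.02 ÷ 0.98 = 1/49.
Require 0.25ⁿ ≤ 1/49 ÷ (57/143) = 143/2793.
0.25² = 0.0625 is still above 143/2793 but 0.25³ = 0.015625 is at or below it, so n = 3.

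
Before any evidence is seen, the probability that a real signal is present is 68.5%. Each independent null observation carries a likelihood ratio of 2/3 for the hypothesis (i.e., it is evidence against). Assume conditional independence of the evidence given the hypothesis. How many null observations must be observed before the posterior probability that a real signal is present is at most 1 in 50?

Prior odds: 0.685 ÷ 0.315 = 137/63.
Likelihood ratio per null observation = 2/3.
Target posterior odds = 0.02/0.98 = 1/49.
Require (2/3)ⁿ ≤ 1/49 ÷ (137/63) = 9/959.
(2/3)¹¹ = 2048/177147 is still above 9/959 but (2/3)¹² = 4096/531441 is at or below it, so n = 12.

12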